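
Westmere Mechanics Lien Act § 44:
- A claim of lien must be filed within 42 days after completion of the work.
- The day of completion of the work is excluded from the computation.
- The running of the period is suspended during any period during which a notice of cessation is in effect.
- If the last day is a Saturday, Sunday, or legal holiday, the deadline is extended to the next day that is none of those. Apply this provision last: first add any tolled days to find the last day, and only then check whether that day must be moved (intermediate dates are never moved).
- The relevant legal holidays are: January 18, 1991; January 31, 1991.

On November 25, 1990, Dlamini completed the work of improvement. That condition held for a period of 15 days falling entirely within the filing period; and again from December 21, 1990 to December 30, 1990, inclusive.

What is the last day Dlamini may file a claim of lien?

42 days after November 25, 1990 is January 6, 1991.
Tolling adds 15 days: January 6, 1991 + 15 days = January 21, 1991.
From December 21, 1990 through December 30, 1990 inclusive is 10 days; tolling adds 10 days: January 21, 1991 + 10 days = January 31, 1991.
January 31, 1991 is a listed holiday. The next qualifying day is February 1, 1991.

February 1, 1991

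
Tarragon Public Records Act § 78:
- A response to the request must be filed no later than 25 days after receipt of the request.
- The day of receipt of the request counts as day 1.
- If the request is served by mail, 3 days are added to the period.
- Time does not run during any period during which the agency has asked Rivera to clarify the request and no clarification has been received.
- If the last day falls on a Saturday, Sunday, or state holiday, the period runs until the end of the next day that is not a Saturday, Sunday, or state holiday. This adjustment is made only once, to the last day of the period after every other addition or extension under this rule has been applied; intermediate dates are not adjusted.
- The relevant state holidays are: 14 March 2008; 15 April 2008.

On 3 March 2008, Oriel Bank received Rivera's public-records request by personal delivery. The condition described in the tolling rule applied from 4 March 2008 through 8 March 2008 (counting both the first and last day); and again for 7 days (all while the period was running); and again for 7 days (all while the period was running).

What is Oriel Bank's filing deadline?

Counting 3 March 2008 as day 1, day 25 is March 27, 2008.
Service was not by mail, so no mail extension applies.
From March 4, 2008 through March 8, 2008 inclusive is 5 days; tolling adds 5 days: March 27, 2008 + 5 days = April 1, 2008.
Tolling adds 7 days: April 1, 2008 + 7 days = April 8, 2008.
Tolling adds 7 days: April 8, 2008 + 7 days = April 15, 2008.
April 15, 2008 is a listed holiday. The next qualifying day is April 16, 2008.

April 16, 2008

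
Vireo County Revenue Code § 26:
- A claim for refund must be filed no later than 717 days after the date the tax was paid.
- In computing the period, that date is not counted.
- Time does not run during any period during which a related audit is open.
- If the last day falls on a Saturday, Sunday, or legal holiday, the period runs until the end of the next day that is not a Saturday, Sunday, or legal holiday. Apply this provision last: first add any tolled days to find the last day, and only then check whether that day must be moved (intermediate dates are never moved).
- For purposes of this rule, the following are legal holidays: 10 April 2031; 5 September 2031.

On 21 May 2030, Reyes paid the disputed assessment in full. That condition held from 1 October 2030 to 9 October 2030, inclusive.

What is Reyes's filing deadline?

717 days after 21 May 2030 is May 7, 2032.
From October 1, 2030 through October 9, 2030 inclusive is 9 days; tolling adds 9 days: May 7, 2032 + 9 days = May 16, 2032.
May 16, 2032 is Sunday. The next qualifying day is May 17, 2032.

May 17, 2032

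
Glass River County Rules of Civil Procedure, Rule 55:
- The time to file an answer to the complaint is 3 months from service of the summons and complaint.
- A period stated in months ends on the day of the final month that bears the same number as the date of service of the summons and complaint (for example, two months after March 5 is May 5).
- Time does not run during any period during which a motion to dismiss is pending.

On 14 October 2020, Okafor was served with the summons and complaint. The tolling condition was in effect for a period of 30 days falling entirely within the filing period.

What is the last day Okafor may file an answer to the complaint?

3 months after 14 October 2020 is January 14, 2021.
Tolling adds 30 days: January 14, 2021 + 30 days = February 13, 2021.

February 13, 2021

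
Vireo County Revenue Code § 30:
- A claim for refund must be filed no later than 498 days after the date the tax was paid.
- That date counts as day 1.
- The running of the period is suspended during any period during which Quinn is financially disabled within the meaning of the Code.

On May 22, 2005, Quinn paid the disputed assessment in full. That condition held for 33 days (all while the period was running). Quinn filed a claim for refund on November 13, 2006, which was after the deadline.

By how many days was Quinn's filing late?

Counting May 22, 2005 as day 1, day 498 is October 1, 2006.
Tolling adds 33 days: October 1, 2006 + 33 days = November 3, 2006.
The deadline is November 3, 2006; from November 3, 2006 to November 13, 2006 is 10 days.

10 days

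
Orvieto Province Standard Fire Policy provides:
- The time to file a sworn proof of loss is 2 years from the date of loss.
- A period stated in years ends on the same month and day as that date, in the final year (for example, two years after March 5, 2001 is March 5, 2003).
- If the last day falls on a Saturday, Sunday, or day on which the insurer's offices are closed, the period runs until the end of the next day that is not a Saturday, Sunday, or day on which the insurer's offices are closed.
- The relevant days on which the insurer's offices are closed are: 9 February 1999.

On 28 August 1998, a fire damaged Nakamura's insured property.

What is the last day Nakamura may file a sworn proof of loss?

2 years after 28 August 1998 is August 28, 2000.
August 28, 2000 is a Monday and not a day on which the insurer's offices are closed, so no extension applies.

August 28, 2000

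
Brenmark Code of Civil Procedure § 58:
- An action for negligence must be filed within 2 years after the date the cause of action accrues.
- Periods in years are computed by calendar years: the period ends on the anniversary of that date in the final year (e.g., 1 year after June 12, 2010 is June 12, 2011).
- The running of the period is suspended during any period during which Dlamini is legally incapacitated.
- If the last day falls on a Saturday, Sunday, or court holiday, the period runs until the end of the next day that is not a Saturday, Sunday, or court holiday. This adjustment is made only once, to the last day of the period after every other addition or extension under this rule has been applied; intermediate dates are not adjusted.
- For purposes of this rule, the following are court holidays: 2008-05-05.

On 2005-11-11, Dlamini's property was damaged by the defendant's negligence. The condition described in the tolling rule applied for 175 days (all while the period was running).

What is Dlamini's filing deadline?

2 years after 2005-11-11 is November 11, 2007.
Tolling adds 175 days: November 11, 2007 + 175 days = May 4, 2008.
May 4, 2008 is Sunday; May 5, 2008 is a listed holiday. The next qualifying day is May 6, 2008.

May 6, 2008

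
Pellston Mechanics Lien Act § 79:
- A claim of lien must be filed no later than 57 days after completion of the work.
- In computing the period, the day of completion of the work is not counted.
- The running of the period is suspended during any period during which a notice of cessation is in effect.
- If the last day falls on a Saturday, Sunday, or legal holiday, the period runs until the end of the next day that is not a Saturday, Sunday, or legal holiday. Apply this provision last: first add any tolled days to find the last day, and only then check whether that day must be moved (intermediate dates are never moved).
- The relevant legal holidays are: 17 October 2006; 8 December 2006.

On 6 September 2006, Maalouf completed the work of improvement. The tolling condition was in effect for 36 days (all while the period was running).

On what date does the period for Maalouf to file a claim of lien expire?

57 days after 6 September 2006 is November 2, 2006.
Tolling adds 36 days: November 2, 2006 + 36 days = December 8, 2006.
December 8, 2006 is a listed holiday; December 9, 2006 is Saturday; December 10, 2006 is Sunday. The next qualifying day is December 11, 2006.

December 11, 2006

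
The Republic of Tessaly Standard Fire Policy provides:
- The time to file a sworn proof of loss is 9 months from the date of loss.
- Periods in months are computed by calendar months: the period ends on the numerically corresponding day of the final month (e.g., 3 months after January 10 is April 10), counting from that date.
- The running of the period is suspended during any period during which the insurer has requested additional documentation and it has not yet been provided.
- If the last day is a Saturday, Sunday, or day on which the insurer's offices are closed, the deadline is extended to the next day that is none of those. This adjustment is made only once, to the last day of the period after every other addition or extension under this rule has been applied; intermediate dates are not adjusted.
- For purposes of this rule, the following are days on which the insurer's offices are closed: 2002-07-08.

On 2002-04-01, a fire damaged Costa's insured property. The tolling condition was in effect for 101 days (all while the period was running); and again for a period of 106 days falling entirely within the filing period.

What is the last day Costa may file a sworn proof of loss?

9 months after 2002-04-01 is January 1, 2003.
Tolling adds 101 days: January 1, 2003 + 101 days = April 12, 2003.
Tolling adds 106 days: April 12, 2003 + 106 days = July 27, 2003.
July 27, 2003 is Sunday. The next qualifying day is July 28, 2003.

July 28, 2003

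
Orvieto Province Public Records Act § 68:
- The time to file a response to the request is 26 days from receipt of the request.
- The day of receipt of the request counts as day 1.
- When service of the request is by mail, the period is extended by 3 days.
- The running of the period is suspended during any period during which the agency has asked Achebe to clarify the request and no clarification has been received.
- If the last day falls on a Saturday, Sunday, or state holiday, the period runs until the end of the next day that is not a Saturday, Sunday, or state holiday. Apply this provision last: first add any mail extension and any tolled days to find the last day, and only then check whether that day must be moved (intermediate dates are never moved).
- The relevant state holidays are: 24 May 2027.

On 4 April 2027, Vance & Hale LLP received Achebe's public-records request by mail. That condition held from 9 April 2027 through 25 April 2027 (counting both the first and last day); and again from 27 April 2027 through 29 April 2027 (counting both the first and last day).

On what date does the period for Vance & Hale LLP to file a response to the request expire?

Counting 4 April 2027 as day 1, day 26 is April 29, 2027.
Service was by mail, adding 3 days: April 29, 2027 + 3 days = May 2, 2027.
From April 9, 2027 through April 25, 2027 inclusive is 17 days; tolling adds 17 days: May 2, 2027 + 17 days = May 19, 2027.
From April 27, 2027 through April 29, 2027 inclusive is 3 days; tolling adds 3 days: May 19, 2027 + 3 days = May 22, 2027.
May 22, 2027 is Saturday; May 23, 2027 is Sunday; May 24, 2027 is a listed holiday. The next qualifying day is May 25, 2027.

May 25, 2027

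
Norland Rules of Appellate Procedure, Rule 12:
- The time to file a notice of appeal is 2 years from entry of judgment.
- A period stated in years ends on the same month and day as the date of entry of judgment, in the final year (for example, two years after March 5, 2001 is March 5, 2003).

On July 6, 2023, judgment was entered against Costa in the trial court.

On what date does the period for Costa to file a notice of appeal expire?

July 6, 2025

2 years after July 6, 2023 is July 6, 2025.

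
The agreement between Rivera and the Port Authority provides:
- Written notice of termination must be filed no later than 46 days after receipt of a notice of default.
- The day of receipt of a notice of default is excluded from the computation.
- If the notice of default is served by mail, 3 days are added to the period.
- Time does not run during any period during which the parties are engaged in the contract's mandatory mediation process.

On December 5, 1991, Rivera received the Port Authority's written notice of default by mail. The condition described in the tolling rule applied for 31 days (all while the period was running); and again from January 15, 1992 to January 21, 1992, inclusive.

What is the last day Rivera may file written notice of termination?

46 days after December 5, 1991 is January 20, 1992.
Service was by mail, adding 3 days: January 20, 1992 + 3 days = January 23, 1992.
Tolling adds 31 days: January 23, 1992 + 31 days = February 23, 1992.
From January 15, 1992 through January 21, 1992 inclusive is 7 days; tolling adds 7 days: February 23, 1992 + 7 days = March 1, 1992.

March 1, 1992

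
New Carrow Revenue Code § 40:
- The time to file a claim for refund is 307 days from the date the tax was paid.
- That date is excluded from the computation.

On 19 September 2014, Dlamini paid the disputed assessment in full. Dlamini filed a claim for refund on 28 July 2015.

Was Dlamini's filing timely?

No

307 days after 19 September 2014 is July 23, 2015.
The deadline is July 23, 2015; the filing on July 28, 2015 is after that date.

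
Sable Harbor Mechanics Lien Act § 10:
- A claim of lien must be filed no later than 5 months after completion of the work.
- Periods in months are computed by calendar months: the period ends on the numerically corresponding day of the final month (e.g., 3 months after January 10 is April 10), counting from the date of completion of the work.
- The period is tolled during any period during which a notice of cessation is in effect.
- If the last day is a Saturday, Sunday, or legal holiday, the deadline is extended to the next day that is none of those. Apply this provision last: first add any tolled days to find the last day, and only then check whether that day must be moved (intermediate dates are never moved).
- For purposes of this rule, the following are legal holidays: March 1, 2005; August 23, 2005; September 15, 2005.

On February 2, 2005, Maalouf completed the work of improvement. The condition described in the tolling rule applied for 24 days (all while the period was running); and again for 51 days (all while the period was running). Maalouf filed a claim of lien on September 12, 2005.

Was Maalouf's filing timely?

5 months after February 2, 2005 is July 2, 2005.
Tolling adds 24 days: July 2, 2005 + 24 days = July 26, 2005.
Tolling adds 51 days: July 26, 2005 + 51 days = September 15, 2005.
September 15, 2005 is a listed holiday. The next qualifying day is September 16, 2005.
The deadline is September 16, 2005; the filing on September 12, 2005 is on or before that date.

Yes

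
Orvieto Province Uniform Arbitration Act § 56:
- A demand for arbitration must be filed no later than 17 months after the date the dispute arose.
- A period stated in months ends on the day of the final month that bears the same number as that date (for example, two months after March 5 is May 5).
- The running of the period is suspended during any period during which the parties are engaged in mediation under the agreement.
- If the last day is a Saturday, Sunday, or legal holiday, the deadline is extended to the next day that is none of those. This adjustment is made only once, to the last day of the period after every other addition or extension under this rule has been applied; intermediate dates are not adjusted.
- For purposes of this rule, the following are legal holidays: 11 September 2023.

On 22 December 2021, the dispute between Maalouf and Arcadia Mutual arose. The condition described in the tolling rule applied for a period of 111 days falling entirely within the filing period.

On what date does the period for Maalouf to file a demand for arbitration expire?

September 12, 2023

17 months after 22 December 2021 is May 22, 2023.
Tolling adds 111 days: May 22, 2023 + 111 days = September 10, 2023.
September 10, 2023 is Sunday; September 11, 2023 is a listed holiday. The next qualifying day is September 12, 2023.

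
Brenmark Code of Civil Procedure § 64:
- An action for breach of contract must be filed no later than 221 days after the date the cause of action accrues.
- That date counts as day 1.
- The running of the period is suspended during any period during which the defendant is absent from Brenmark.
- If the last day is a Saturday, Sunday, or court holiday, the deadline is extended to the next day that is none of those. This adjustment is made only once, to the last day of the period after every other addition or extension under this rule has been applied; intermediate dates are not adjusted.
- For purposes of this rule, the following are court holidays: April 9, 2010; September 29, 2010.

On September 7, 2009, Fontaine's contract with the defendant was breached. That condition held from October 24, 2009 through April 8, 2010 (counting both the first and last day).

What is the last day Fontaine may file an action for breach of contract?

Counting September 7, 2009 as day 1, day 221 is April 15, 2010.
From October 24, 2009 through April 8, 2010 inclusive is 167 days; tolling adds 167 days: April 15, 2010 + 167 days = September 29, 2010.
September 29, 2010 is a listed holiday. The next qualifying day is September 30, 2010.

September 30, 2010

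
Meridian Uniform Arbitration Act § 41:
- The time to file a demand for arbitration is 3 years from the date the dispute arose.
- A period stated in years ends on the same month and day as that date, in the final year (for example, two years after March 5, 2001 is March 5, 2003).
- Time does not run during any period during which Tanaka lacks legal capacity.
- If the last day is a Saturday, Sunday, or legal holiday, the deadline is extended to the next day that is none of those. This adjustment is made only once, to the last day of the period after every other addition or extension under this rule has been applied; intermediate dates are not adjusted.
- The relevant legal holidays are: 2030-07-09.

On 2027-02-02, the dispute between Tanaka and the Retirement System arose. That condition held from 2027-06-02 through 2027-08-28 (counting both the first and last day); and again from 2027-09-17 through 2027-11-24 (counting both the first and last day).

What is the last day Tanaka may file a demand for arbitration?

July 10, 2030

3 years after 2027-02-02 is February 2, 2030.
From June 2, 2027 through August 28, 2027 inclusive is 88 days; tolling adds 88 days: February 2, 2030 + 88 days = May 1, 2030.
From September 17, 2027 through November 24, 2027 inclusive is 69 days; tolling adds 69 days: May 1, 2030 + 69 days = July 9, 2030.
July 9, 2030 is a listed holiday. The next qualifying day is July 10, 2030.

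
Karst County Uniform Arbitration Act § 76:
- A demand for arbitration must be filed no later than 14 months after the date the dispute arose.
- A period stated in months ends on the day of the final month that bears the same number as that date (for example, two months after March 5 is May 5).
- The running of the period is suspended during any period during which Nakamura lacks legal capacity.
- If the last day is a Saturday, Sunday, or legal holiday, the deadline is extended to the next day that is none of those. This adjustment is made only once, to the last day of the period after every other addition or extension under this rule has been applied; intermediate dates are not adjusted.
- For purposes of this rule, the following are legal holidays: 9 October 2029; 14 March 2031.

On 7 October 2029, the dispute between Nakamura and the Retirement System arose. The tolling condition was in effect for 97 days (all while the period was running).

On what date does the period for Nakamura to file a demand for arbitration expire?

14 months after 7 October 2029 is December 7, 2030.
Tolling adds 97 days: December 7, 2030 + 97 days = March 14, 2031.
March 14, 2031 is a listed holiday; March 15, 2031 is Saturday; March 16, 2031 is Sunday. The next qualifying day is March 17, 2031.

March 17, 2031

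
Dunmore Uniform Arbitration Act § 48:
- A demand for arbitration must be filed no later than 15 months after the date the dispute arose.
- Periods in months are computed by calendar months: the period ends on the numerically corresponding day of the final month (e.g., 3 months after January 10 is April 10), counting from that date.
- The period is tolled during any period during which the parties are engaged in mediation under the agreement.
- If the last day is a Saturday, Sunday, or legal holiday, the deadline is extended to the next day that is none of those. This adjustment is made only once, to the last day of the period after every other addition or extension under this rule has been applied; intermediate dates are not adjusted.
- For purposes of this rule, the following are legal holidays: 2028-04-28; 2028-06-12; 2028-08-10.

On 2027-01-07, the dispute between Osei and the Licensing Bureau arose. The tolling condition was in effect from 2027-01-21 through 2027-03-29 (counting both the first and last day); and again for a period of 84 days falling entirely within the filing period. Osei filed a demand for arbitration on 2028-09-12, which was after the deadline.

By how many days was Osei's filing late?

6 days

15 months after 2027-01-07 is April 7, 2028.
From January 21, 2027 through March 29, 2027 inclusive is 68 days; tolling adds 68 days: April 7, 2028 + 68 days = June 14, 2028.
Tolling adds 84 days: June 14, 2028 + 84 days = September 6, 2028.
September 6, 2028 is a Wednesday and not a legal holiday, so no extension applies.
The deadline is September 6, 2028; from September 6, 2028 to September 12, 2028 is 6 days.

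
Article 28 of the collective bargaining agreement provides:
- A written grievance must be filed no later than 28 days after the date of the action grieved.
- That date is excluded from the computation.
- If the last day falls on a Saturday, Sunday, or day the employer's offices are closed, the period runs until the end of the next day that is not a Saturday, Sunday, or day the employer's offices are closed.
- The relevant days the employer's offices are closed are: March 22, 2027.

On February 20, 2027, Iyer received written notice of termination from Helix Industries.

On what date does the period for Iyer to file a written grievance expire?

28 days after February 20, 2027 is March 20, 2027.
March 20, 2027 is Saturday; March 21, 2027 is Sunday; March 22, 2027 is a listed holiday. The next qualifying day is March 23, 2027.

March 23, 2027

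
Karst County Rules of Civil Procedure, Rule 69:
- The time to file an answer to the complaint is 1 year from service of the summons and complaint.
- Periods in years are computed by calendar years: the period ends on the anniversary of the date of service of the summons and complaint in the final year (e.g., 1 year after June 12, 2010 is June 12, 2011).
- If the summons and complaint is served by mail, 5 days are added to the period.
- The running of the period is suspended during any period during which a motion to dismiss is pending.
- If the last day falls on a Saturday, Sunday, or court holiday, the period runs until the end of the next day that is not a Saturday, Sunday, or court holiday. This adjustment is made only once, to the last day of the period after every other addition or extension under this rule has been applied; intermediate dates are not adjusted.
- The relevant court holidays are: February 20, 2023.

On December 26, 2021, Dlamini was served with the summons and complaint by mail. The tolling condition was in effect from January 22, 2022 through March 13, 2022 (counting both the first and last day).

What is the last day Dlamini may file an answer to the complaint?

1 year after December 26, 2021 is December 26, 2022.
Service was by mail, adding 5 days: December 26, 2022 + 5 days = December 31, 2022.
From January 22, 2022 through March 13, 2022 inclusive is 51 days; tolling adds 51 days: December 31, 2022 + 51 days = February 20, 2023.
February 20, 2023 is a listed holiday. The next qualifying day is February 21, 2023.

February 21, 2023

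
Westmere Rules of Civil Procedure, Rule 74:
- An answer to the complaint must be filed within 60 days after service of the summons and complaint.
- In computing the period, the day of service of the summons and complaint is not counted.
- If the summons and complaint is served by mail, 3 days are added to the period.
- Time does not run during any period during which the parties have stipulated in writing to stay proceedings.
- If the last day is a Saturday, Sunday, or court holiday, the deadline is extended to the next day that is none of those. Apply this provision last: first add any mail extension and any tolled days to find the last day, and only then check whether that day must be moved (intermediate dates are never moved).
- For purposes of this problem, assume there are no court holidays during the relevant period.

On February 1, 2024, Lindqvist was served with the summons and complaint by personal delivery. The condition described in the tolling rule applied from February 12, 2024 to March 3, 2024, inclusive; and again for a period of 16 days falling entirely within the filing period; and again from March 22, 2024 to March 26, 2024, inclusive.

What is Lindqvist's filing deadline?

60 days after February 1, 2024 is April 1, 2024.
Service was not by mail, so no mail extension applies.
From February 12, 2024 through March 3, 2024 inclusive is 21 days; tolling adds 21 days: April 1, 2024 + 21 days = April 22, 2024.
Tolling adds 16 days: April 22, 2024 + 16 days = May 8, 2024.
From March 22, 2024 through March 26, 2024 inclusive is 5 days; tolling adds 5 days: May 8, 2024 + 5 days = May 13, 2024.
May 13, 2024 is a Monday and not a court holiday, so no extension applies.

May 13, 2024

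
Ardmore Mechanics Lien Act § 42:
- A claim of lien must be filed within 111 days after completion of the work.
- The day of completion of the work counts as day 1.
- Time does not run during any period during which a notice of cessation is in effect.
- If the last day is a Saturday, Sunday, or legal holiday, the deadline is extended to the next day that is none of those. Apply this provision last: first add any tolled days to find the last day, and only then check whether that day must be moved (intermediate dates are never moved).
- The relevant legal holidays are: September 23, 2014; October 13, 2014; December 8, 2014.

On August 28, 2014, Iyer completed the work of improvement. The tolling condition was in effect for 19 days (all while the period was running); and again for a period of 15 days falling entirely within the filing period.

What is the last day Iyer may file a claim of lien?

January 19, 2015

Counting August 28, 2014 as day 1, day 111 is December 16, 2014.
Tolling adds 19 days: December 16, 2014 + 19 days = January 4, 2015.
Tolling adds 15 days: January 4, 2015 + 15 days = January 19, 2015.
January 19, 2015 is a Monday and not a legal holiday, so no extension applies.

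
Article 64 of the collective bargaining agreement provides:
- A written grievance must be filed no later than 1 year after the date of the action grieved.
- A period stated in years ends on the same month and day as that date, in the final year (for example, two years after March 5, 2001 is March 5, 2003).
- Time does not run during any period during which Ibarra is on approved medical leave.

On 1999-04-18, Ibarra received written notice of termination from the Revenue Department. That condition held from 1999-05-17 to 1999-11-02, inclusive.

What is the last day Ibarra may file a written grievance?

October 5, 2000

1 year after 1999-04-18 is April 18, 2000.
From May 17, 1999 through November 2, 1999 inclusive is 170 days; tolling adds 170 days: April 18, 2000 + 170 days = October 5, 2000.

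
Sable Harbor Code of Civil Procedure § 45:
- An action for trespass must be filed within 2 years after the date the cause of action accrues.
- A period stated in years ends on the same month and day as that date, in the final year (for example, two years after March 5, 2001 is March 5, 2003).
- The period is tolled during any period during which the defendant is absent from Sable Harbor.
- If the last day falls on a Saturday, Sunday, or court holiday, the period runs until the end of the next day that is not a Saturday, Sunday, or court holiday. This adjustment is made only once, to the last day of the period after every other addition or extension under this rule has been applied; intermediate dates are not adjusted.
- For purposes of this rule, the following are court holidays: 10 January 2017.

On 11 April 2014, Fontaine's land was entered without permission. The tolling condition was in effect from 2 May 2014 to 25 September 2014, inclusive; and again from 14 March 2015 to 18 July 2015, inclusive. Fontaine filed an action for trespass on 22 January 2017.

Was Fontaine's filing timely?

No

2 years after 11 April 2014 is April 11, 2016.
From May 2, 2014 through September 25, 2014 inclusive is 147 days; tolling adds 147 days: April 11, 2016 + 147 days = September 5, 2016.
From March 14, 2015 through July 18, 2015 inclusive is 127 days; tolling adds 127 days: September 5, 2016 + 127 days = January 10, 2017.
January 10, 2017 is a listed holiday. The next qualifying day is January 11, 2017.
The deadline is January 11, 2017; the filing on January 22, 2017 is after that date.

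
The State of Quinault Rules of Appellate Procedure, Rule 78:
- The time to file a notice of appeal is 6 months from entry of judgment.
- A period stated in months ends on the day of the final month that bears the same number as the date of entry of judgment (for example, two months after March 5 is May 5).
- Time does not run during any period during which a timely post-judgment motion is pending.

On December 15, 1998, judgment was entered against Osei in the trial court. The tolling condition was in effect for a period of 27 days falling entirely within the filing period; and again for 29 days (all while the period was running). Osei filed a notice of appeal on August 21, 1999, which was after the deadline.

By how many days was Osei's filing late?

11 days

6 months after December 15, 1998 is June 15, 1999.
Tolling adds 27 days: June 15, 1999 + 27 days = July 12, 1999.
Tolling adds 29 days: July 12, 1999 + 29 days = August 10, 1999.
The deadline is August 10, 1999; from August 10, 1999 to August 21, 1999 is 11 days.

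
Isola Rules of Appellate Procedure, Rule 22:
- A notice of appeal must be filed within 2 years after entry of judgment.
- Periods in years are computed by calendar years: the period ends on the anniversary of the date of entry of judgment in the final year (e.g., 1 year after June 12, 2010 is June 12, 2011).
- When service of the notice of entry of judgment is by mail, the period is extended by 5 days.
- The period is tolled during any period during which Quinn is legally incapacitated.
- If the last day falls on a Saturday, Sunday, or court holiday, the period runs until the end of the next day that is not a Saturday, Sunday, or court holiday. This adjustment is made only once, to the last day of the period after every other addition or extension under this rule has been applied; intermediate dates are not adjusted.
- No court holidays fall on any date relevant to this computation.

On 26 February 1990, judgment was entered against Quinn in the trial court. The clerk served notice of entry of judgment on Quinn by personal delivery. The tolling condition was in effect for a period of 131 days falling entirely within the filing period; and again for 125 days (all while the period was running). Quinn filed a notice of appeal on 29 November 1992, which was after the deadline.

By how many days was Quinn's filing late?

2 years after 26 February 1990 is February 26, 1992.
Service was not by mail, so no mail extension applies.
Tolling adds 131 days: February 26, 1992 + 131 days = July 6, 1992.
Tolling adds 125 days: July 6, 1992 + 125 days = November 8, 1992.
November 8, 1992 is Sunday. The next qualifying day is November 9, 1992.
The deadline is November 9, 1992; from November 9, 1992 to November 29, 1992 is 20 days.

20 days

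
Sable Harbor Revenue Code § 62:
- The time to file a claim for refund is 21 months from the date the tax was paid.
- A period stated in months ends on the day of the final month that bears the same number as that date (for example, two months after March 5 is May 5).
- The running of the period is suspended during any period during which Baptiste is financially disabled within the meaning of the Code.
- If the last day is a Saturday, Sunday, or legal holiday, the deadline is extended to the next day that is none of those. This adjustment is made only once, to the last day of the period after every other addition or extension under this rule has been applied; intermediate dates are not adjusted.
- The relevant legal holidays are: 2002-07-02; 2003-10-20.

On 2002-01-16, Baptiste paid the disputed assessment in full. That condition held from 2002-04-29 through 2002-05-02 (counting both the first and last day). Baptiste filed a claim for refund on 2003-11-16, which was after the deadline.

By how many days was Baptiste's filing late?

21 months after 2002-01-16 is October 16, 2003.
From April 29, 2002 through May 2, 2002 inclusive is 4 days; tolling adds 4 days: October 16, 2003 + 4 days = October 20, 2003.
October 20, 2003 is a listed holiday. The next qualifying day is October 21, 2003.
The deadline is October 21, 2003; from October 21, 2003 to November 16, 2003 is 26 days.

26 days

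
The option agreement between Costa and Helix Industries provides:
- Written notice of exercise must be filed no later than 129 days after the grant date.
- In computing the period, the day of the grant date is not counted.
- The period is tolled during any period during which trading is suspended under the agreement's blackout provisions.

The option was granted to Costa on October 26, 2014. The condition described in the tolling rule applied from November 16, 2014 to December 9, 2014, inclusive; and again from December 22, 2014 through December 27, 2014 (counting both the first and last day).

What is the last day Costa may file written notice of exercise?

April 3, 2015

129 days after October 26, 2014 is March 4, 2015.
From November 16, 2014 through December 9, 2014 inclusive is 24 days; tolling adds 24 days: March 4, 2015 + 24 days = March 28, 2015.
From December 22, 2014 through December 27, 2014 inclusive is 6 days; tolling adds 6 days: March 28, 2015 + 6 days = April 3, 2015.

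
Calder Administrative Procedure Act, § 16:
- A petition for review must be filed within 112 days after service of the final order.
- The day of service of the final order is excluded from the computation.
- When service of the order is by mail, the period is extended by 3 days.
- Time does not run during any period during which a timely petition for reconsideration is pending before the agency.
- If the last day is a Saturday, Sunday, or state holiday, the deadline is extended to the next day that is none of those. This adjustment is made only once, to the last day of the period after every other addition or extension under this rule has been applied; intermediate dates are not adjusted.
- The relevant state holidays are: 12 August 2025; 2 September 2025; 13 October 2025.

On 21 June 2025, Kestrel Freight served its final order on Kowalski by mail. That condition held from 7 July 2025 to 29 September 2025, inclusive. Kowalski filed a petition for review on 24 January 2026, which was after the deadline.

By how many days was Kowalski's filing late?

17 days

112 days after 21 June 2025 is October 11, 2025.
Service was by mail, adding 3 days: October 11, 2025 + 3 days = October 14, 2025.
From July 7, 2025 through September 29, 2025 inclusive is 85 days; tolling adds 85 days: October 14, 2025 + 85 days = January 7, 2026.
January 7, 2026 is a Wednesday and not a state holiday, so no extension applies.
The deadline is January 7, 2026; from January 7, 2026 to January 24, 2026 is 17 days.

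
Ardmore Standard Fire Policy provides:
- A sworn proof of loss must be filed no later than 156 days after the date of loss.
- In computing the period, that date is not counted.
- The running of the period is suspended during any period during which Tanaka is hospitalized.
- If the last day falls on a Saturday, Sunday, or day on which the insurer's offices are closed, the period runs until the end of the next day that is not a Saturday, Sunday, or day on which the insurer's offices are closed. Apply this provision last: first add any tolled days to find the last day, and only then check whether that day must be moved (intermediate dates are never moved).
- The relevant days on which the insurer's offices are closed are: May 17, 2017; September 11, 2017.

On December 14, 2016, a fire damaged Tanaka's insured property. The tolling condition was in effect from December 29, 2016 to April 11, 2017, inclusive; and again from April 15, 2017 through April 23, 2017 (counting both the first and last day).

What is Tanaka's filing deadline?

156 days after December 14, 2016 is May 19, 2017.
From December 29, 2016 through April 11, 2017 inclusive is 104 days; tolling adds 104 days: May 19, 2017 + 104 days = August 31, 2017.
From April 15, 2017 through April 23, 2017 inclusive is 9 days; tolling adds 9 days: August 31, 2017 + 9 days = September 9, 2017.
September 9, 2017 is Saturday; September 10, 2017 is Sunday; September 11, 2017 is a listed holiday. The next qualifying day is September 12, 2017.

September 12, 2017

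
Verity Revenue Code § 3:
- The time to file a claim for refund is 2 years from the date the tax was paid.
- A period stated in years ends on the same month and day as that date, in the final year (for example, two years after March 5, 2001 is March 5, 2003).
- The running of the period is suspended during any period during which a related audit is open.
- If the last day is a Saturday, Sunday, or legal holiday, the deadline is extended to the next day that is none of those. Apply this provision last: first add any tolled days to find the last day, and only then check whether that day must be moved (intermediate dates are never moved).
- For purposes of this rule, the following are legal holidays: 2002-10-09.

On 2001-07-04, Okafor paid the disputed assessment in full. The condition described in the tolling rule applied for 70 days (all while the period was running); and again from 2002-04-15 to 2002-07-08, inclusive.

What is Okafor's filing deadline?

December 8, 2003

2 years after 2001-07-04 is July 4, 2003.
Tolling adds 70 days: July 4, 2003 + 70 days = September 12, 2003.
From April 15, 2002 through July 8, 2002 inclusive is 85 days; tolling adds 85 days: September 12, 2003 + 85 days = December 6, 2003.
December 6, 2003 is Saturday; December 7, 2003 is Sunday. The next qualifying day is December 8, 2003.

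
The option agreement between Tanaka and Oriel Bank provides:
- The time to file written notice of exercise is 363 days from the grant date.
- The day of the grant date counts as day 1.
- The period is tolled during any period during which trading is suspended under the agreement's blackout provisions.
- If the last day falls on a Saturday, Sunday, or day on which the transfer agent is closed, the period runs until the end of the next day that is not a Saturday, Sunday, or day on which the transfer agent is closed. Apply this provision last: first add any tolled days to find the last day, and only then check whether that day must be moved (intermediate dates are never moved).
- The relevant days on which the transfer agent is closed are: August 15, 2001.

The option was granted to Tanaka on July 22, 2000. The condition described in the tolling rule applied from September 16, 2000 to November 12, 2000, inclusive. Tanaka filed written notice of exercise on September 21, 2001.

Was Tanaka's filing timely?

Counting July 22, 2000 as day 1, day 363 is July 19, 2001.
From September 16, 2000 through November 12, 2000 inclusive is 58 days; tolling adds 58 days: July 19, 2001 + 58 days = September 15, 2001.
September 15, 2001 is Saturday; September 16, 2001 is Sunday. The next qualifying day is September 17, 2001.
The deadline is September 17, 2001; the filing on September 21, 2001 is after that date.

No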